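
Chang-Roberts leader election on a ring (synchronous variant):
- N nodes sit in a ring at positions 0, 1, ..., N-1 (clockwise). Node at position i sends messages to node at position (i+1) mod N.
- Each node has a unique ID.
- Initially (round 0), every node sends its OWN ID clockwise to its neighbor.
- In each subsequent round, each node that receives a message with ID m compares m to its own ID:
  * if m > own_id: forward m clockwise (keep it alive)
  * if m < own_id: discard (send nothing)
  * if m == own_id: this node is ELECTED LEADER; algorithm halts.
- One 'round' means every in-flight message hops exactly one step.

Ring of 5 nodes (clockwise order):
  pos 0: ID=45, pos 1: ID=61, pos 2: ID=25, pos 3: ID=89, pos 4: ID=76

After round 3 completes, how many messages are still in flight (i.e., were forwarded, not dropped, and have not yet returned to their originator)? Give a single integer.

Round 1: pos1(id61) recv 45: drop; pos2(id25) recv 61: fwd; pos3(id89) recv 25: drop; pos4(id76) recv 89: fwd; pos0(id45) recv 76: fwd
Round 2: pos3(id89) recv 61: drop; pos0(id45) recv 89: fwd; pos1(id61) recv 76: fwd
Round 3: pos1(id61) recv 89: fwd; pos2(id25) recv 76: fwd
After round 3: 2 messages still in flight

Answer: 2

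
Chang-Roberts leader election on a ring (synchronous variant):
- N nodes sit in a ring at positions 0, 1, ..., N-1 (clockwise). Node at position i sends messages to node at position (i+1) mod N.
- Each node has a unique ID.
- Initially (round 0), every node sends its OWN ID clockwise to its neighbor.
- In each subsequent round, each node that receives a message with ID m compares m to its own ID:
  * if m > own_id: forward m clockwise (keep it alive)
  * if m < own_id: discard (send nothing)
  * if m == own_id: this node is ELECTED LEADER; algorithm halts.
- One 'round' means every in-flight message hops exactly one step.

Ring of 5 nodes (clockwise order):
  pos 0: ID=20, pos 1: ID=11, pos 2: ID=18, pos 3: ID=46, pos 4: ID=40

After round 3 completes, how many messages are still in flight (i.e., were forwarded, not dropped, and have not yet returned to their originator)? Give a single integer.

Round 1: pos1(id11) recv 20: fwd; pos2(id18) recv 11: drop; pos3(id46) recv 18: drop; pos4(id40) recv 46: fwd; pos0(id20) recv 40: fwd
Round 2: pos2(id18) recv 20: fwd; pos0(id20) recv 46: fwd; pos1(id11) recv 40: fwd
Round 3: pos3(id46) recv 20: drop; pos1(id11) recv 46: fwd; pos2(id18) recv 40: fwd
After round 3: 2 messages still in flight

Answer: 2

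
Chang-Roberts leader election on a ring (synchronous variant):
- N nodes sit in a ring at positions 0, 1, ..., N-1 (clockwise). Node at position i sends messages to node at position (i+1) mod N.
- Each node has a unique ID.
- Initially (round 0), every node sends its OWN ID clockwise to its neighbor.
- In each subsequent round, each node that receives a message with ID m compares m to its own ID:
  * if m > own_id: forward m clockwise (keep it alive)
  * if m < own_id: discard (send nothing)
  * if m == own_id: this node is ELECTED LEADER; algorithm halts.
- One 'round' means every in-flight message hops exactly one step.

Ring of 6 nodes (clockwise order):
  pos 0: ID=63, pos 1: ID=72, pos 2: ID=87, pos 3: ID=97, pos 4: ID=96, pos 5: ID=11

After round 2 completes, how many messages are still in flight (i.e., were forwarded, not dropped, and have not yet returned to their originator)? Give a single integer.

Round 1: pos1(id72) recv 63: drop; pos2(id87) recv 72: drop; pos3(id97) recv 87: drop; pos4(id96) recv 97: fwd; pos5(id11) recv 96: fwd; pos0(id63) recv 11: drop
Round 2: pos5(id11) recv 97: fwd; pos0(id63) recv 96: fwd
After round 2: 2 messages still in flight

Answer: 2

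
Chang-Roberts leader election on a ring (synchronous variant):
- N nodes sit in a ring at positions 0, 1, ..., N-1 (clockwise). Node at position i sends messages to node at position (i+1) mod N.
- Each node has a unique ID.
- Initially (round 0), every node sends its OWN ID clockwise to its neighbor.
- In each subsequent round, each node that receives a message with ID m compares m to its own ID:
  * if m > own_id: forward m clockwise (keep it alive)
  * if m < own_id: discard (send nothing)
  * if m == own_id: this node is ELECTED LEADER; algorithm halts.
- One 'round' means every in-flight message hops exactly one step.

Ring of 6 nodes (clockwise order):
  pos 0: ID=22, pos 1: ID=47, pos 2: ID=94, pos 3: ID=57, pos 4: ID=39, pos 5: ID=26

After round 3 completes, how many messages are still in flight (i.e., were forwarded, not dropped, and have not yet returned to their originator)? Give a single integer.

Answer: 2

Derivation:
Round 1: pos1(id47) recv 22: drop; pos2(id94) recv 47: drop; pos3(id57) recv 94: fwd; pos4(id39) recv 57: fwd; pos5(id26) recv 39: fwd; pos0(id22) recv 26: fwd
Round 2: pos4(id39) recv 94: fwd; pos5(id26) recv 57: fwd; pos0(id22) recv 39: fwd; pos1(id47) recv 26: drop
Round 3: pos5(id26) recv 94: fwd; pos0(id22) recv 57: fwd; pos1(id47) recv 39: drop
After round 3: 2 messages still in flight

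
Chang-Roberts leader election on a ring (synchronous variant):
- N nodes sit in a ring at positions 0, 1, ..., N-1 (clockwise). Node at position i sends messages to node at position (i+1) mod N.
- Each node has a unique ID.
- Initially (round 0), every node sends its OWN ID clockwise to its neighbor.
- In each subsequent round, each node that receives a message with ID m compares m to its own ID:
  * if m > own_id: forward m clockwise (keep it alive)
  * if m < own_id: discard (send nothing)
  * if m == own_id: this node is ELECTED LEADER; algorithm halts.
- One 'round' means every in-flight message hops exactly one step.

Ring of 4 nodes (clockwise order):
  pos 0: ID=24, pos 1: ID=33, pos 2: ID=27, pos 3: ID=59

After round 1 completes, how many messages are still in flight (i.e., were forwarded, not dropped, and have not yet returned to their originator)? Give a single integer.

Answer: 2

Derivation:
Round 1: pos1(id33) recv 24: drop; pos2(id27) recv 33: fwd; pos3(id59) recv 27: drop; pos0(id24) recv 59: fwd
After round 1: 2 messages still in flight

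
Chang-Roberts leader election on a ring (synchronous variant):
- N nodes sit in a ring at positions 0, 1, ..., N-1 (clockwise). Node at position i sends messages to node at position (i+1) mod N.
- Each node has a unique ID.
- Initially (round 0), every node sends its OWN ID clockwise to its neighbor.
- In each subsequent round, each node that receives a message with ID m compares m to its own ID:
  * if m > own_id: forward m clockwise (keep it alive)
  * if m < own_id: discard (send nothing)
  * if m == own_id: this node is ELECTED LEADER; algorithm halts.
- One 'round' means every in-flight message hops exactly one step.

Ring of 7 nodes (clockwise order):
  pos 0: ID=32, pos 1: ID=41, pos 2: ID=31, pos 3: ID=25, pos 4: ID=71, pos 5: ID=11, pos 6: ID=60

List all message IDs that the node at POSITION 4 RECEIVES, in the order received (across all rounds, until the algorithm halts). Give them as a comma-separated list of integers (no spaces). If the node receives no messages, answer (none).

Answer: 25,31,41,60,71

Derivation:
Round 1: pos1(id41) recv 32: drop; pos2(id31) recv 41: fwd; pos3(id25) recv 31: fwd; pos4(id71) recv 25: drop; pos5(id11) recv 71: fwd; pos6(id60) recv 11: drop; pos0(id32) recv 60: fwd
Round 2: pos3(id25) recv 41: fwd; pos4(id71) recv 31: drop; pos6(id60) recv 71: fwd; pos1(id41) recv 60: fwd
Round 3: pos4(id71) recv 41: drop; pos0(id32) recv 71: fwd; pos2(id31) recv 60: fwd
Round 4: pos1(id41) recv 71: fwd; pos3(id25) recv 60: fwd
Round 5: pos2(id31) recv 71: fwd; pos4(id71) recv 60: drop
Round 6: pos3(id25) recv 71: fwd
Round 7: pos4(id71) recv 71: ELECTED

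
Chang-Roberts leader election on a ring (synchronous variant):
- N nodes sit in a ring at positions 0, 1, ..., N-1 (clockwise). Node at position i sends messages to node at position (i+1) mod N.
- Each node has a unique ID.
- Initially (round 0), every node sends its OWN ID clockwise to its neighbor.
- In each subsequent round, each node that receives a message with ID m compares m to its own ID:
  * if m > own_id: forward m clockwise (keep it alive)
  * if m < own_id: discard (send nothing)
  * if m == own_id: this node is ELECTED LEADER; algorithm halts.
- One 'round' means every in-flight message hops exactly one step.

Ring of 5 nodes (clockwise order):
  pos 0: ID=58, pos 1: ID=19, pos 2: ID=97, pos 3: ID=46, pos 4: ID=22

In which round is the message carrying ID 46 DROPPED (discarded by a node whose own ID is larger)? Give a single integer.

Answer: 2

Derivation:
Round 1: pos1(id19) recv 58: fwd; pos2(id97) recv 19: drop; pos3(id46) recv 97: fwd; pos4(id22) recv 46: fwd; pos0(id58) recv 22: drop
Round 2: pos2(id97) recv 58: drop; pos4(id22) recv 97: fwd; pos0(id58) recv 46: drop
Round 3: pos0(id58) recv 97: fwd
Round 4: pos1(id19) recv 97: fwd
Round 5: pos2(id97) recv 97: ELECTED
Message ID 46 originates at pos 3; dropped at pos 0 in round 2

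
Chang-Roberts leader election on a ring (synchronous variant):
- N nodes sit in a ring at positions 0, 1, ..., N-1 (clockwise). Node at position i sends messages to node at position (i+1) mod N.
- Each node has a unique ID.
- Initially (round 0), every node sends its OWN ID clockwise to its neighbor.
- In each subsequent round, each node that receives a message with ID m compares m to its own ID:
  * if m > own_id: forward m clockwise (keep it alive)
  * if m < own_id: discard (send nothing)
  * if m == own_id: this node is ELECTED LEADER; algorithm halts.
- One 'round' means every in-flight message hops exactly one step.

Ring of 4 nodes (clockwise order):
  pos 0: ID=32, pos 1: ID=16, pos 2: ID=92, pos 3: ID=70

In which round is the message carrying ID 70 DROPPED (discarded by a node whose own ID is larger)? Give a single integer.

Round 1: pos1(id16) recv 32: fwd; pos2(id92) recv 16: drop; pos3(id70) recv 92: fwd; pos0(id32) recv 70: fwd
Round 2: pos2(id92) recv 32: drop; pos0(id32) recv 92: fwd; pos1(id16) recv 70: fwd
Round 3: pos1(id16) recv 92: fwd; pos2(id92) recv 70: drop
Round 4: pos2(id92) recv 92: ELECTED
Message ID 70 originates at pos 3; dropped at pos 2 in round 3

Answer: 3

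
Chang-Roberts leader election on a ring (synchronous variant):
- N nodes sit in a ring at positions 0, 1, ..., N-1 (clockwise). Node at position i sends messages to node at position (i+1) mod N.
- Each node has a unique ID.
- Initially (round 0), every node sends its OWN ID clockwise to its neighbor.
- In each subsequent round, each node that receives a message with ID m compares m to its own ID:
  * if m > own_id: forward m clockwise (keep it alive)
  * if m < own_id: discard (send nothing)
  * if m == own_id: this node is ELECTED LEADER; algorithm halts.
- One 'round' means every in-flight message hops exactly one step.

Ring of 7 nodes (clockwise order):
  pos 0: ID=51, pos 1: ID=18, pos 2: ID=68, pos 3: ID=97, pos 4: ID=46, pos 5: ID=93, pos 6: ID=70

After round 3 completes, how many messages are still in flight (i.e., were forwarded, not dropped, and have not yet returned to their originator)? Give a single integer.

Answer: 3

Derivation:
Round 1: pos1(id18) recv 51: fwd; pos2(id68) recv 18: drop; pos3(id97) recv 68: drop; pos4(id46) recv 97: fwd; pos5(id93) recv 46: drop; pos6(id70) recv 93: fwd; pos0(id51) recv 70: fwd
Round 2: pos2(id68) recv 51: drop; pos5(id93) recv 97: fwd; pos0(id51) recv 93: fwd; pos1(id18) recv 70: fwd
Round 3: pos6(id70) recv 97: fwd; pos1(id18) recv 93: fwd; pos2(id68) recv 70: fwd
After round 3: 3 messages still in flight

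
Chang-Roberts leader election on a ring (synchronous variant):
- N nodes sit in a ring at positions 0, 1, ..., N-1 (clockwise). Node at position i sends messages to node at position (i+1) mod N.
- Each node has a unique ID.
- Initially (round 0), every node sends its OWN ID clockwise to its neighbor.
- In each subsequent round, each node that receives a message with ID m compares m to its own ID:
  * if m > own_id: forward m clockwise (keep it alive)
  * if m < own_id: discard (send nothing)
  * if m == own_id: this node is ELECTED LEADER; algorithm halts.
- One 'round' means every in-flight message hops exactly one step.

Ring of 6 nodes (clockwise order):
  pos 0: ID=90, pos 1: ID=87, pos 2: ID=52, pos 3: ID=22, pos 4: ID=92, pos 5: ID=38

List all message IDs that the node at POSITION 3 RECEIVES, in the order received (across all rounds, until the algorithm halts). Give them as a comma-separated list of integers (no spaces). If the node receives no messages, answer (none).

Answer: 52,87,90,92

Derivation:
Round 1: pos1(id87) recv 90: fwd; pos2(id52) recv 87: fwd; pos3(id22) recv 52: fwd; pos4(id92) recv 22: drop; pos5(id38) recv 92: fwd; pos0(id90) recv 38: drop
Round 2: pos2(id52) recv 90: fwd; pos3(id22) recv 87: fwd; pos4(id92) recv 52: drop; pos0(id90) recv 92: fwd
Round 3: pos3(id22) recv 90: fwd; pos4(id92) recv 87: drop; pos1(id87) recv 92: fwd
Round 4: pos4(id92) recv 90: drop; pos2(id52) recv 92: fwd
Round 5: pos3(id22) recv 92: fwd
Round 6: pos4(id92) recv 92: ELECTED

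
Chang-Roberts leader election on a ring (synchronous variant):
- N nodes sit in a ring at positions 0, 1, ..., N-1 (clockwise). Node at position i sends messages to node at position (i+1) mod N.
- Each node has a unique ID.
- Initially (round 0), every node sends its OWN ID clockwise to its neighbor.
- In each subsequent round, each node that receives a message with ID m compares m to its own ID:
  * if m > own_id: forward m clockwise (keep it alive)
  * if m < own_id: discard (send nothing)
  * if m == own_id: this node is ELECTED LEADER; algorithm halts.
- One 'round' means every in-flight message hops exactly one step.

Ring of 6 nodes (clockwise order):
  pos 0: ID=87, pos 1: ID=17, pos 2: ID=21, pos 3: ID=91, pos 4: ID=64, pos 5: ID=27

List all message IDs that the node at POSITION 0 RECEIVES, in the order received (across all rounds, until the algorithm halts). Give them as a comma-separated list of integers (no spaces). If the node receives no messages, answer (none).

Round 1: pos1(id17) recv 87: fwd; pos2(id21) recv 17: drop; pos3(id91) recv 21: drop; pos4(id64) recv 91: fwd; pos5(id27) recv 64: fwd; pos0(id87) recv 27: drop
Round 2: pos2(id21) recv 87: fwd; pos5(id27) recv 91: fwd; pos0(id87) recv 64: drop
Round 3: pos3(id91) recv 87: drop; pos0(id87) recv 91: fwd
Round 4: pos1(id17) recv 91: fwd
Round 5: pos2(id21) recv 91: fwd
Round 6: pos3(id91) recv 91: ELECTED

Answer: 27,64,91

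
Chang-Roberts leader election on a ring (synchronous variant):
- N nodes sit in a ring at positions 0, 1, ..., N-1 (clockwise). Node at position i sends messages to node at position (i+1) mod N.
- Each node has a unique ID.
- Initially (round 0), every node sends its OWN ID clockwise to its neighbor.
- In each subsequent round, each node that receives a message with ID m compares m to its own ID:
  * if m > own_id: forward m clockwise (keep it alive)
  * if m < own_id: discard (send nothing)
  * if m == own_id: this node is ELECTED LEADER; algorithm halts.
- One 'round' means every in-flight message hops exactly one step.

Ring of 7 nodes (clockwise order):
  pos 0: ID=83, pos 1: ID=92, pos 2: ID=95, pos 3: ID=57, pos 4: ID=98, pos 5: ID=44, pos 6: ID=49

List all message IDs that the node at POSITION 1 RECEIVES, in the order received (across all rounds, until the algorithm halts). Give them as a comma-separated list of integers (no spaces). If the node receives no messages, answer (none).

Answer: 83,98

Derivation:
Round 1: pos1(id92) recv 83: drop; pos2(id95) recv 92: drop; pos3(id57) recv 95: fwd; pos4(id98) recv 57: drop; pos5(id44) recv 98: fwd; pos6(id49) recv 44: drop; pos0(id83) recv 49: drop
Round 2: pos4(id98) recv 95: drop; pos6(id49) recv 98: fwd
Round 3: pos0(id83) recv 98: fwd
Round 4: pos1(id92) recv 98: fwd
Round 5: pos2(id95) recv 98: fwd
Round 6: pos3(id57) recv 98: fwd
Round 7: pos4(id98) recv 98: ELECTED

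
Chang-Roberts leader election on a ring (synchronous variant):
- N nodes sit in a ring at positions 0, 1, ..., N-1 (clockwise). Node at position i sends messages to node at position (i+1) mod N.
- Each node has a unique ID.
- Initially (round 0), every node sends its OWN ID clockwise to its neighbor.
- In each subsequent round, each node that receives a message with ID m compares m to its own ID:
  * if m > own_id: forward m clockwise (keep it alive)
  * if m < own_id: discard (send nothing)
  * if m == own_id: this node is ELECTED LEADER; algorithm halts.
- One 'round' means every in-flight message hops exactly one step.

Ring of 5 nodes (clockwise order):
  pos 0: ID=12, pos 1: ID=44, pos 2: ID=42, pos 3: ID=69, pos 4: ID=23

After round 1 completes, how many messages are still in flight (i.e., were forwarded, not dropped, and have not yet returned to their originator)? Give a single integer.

Answer: 3

Derivation:
Round 1: pos1(id44) recv 12: drop; pos2(id42) recv 44: fwd; pos3(id69) recv 42: drop; pos4(id23) recv 69: fwd; pos0(id12) recv 23: fwd
After round 1: 3 messages still in flight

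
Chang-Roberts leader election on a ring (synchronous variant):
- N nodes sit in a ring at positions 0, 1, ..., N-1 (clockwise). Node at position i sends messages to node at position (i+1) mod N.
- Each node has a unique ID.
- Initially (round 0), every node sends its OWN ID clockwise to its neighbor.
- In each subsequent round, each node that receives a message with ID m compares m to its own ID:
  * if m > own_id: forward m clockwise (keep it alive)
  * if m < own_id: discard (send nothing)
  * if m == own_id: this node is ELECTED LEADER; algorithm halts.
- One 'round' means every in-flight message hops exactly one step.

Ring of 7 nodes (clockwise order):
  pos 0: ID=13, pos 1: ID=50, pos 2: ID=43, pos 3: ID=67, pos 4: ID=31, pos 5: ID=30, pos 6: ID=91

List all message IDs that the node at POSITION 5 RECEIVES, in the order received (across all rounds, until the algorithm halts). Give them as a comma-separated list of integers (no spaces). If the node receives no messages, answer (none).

Answer: 31,67,91

Derivation:
Round 1: pos1(id50) recv 13: drop; pos2(id43) recv 50: fwd; pos3(id67) recv 43: drop; pos4(id31) recv 67: fwd; pos5(id30) recv 31: fwd; pos6(id91) recv 30: drop; pos0(id13) recv 91: fwd
Round 2: pos3(id67) recv 50: drop; pos5(id30) recv 67: fwd; pos6(id91) recv 31: drop; pos1(id50) recv 91: fwd
Round 3: pos6(id91) recv 67: drop; pos2(id43) recv 91: fwd
Round 4: pos3(id67) recv 91: fwd
Round 5: pos4(id31) recv 91: fwd
Round 6: pos5(id30) recv 91: fwd
Round 7: pos6(id91) recv 91: ELECTED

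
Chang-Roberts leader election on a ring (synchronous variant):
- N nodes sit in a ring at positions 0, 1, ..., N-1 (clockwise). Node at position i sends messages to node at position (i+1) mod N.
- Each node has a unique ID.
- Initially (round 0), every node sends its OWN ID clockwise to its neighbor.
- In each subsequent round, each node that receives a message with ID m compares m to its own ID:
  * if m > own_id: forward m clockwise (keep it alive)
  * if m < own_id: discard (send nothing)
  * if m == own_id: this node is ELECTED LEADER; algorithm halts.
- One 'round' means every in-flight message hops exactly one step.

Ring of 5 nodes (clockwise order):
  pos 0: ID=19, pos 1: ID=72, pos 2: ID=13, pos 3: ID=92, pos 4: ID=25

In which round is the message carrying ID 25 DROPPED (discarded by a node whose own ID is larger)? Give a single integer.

Round 1: pos1(id72) recv 19: drop; pos2(id13) recv 72: fwd; pos3(id92) recv 13: drop; pos4(id25) recv 92: fwd; pos0(id19) recv 25: fwd
Round 2: pos3(id92) recv 72: drop; pos0(id19) recv 92: fwd; pos1(id72) recv 25: drop
Round 3: pos1(id72) recv 92: fwd
Round 4: pos2(id13) recv 92: fwd
Round 5: pos3(id92) recv 92: ELECTED
Message ID 25 originates at pos 4; dropped at pos 1 in round 2

Answer: 2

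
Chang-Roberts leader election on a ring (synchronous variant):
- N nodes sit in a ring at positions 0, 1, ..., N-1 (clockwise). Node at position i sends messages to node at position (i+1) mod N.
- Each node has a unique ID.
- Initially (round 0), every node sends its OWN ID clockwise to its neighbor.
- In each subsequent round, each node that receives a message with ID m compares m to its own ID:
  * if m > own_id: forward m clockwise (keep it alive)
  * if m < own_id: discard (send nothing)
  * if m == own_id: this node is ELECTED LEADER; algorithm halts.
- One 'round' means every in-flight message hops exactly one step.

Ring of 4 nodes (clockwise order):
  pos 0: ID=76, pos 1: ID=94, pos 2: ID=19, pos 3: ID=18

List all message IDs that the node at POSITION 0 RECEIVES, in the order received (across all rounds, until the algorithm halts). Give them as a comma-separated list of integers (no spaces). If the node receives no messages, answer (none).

Round 1: pos1(id94) recv 76: drop; pos2(id19) recv 94: fwd; pos3(id18) recv 19: fwd; pos0(id76) recv 18: drop
Round 2: pos3(id18) recv 94: fwd; pos0(id76) recv 19: drop
Round 3: pos0(id76) recv 94: fwd
Round 4: pos1(id94) recv 94: ELECTED

Answer: 18,19,94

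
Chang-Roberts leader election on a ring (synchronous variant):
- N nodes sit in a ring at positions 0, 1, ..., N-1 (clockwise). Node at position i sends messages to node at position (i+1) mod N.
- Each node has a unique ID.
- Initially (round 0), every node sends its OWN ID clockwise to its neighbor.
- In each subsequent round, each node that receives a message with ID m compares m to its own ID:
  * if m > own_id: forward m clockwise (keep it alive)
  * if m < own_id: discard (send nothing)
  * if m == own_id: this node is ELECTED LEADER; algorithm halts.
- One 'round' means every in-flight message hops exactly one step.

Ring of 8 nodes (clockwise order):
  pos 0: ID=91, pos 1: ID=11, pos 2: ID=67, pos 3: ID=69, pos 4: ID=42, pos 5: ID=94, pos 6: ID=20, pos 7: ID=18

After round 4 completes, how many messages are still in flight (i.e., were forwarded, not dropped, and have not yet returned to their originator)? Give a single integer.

Answer: 2

Derivation:
Round 1: pos1(id11) recv 91: fwd; pos2(id67) recv 11: drop; pos3(id69) recv 67: drop; pos4(id42) recv 69: fwd; pos5(id94) recv 42: drop; pos6(id20) recv 94: fwd; pos7(id18) recv 20: fwd; pos0(id91) recv 18: drop
Round 2: pos2(id67) recv 91: fwd; pos5(id94) recv 69: drop; pos7(id18) recv 94: fwd; pos0(id91) recv 20: drop
Round 3: pos3(id69) recv 91: fwd; pos0(id91) recv 94: fwd
Round 4: pos4(id42) recv 91: fwd; pos1(id11) recv 94: fwd
After round 4: 2 messages still in flight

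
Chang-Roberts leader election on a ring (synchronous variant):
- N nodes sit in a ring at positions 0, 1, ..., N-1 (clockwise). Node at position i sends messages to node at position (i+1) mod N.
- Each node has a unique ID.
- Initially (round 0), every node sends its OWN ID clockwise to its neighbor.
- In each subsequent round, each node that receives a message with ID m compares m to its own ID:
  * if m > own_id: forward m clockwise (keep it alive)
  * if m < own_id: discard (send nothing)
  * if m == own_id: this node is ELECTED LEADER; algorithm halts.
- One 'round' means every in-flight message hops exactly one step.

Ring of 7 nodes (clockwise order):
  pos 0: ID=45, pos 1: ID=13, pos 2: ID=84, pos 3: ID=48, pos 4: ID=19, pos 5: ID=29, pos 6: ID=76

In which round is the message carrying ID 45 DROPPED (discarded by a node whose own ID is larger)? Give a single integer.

Answer: 2

Derivation:
Round 1: pos1(id13) recv 45: fwd; pos2(id84) recv 13: drop; pos3(id48) recv 84: fwd; pos4(id19) recv 48: fwd; pos5(id29) recv 19: drop; pos6(id76) recv 29: drop; pos0(id45) recv 76: fwd
Round 2: pos2(id84) recv 45: drop; pos4(id19) recv 84: fwd; pos5(id29) recv 48: fwd; pos1(id13) recv 76: fwd
Round 3: pos5(id29) recv 84: fwd; pos6(id76) recv 48: drop; pos2(id84) recv 76: drop
Round 4: pos6(id76) recv 84: fwd
Round 5: pos0(id45) recv 84: fwd
Round 6: pos1(id13) recv 84: fwd
Round 7: pos2(id84) recv 84: ELECTED
Message ID 45 originates at pos 0; dropped at pos 2 in round 2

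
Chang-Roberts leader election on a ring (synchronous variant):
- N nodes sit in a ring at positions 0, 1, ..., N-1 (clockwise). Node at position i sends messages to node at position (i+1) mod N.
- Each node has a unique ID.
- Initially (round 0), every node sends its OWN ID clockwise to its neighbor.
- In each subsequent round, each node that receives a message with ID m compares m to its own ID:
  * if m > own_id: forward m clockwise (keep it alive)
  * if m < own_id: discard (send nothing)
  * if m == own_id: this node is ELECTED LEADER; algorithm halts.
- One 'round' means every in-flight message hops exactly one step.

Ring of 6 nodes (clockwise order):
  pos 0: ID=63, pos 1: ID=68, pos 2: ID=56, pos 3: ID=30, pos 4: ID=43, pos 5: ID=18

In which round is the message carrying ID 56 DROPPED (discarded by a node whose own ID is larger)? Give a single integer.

Answer: 4

Derivation:
Round 1: pos1(id68) recv 63: drop; pos2(id56) recv 68: fwd; pos3(id30) recv 56: fwd; pos4(id43) recv 30: drop; pos5(id18) recv 43: fwd; pos0(id63) recv 18: drop
Round 2: pos3(id30) recv 68: fwd; pos4(id43) recv 56: fwd; pos0(id63) recv 43: drop
Round 3: pos4(id43) recv 68: fwd; pos5(id18) recv 56: fwd
Round 4: pos5(id18) recv 68: fwd; pos0(id63) recv 56: drop
Round 5: pos0(id63) recv 68: fwd
Round 6: pos1(id68) recv 68: ELECTED
Message ID 56 originates at pos 2; dropped at pos 0 in round 4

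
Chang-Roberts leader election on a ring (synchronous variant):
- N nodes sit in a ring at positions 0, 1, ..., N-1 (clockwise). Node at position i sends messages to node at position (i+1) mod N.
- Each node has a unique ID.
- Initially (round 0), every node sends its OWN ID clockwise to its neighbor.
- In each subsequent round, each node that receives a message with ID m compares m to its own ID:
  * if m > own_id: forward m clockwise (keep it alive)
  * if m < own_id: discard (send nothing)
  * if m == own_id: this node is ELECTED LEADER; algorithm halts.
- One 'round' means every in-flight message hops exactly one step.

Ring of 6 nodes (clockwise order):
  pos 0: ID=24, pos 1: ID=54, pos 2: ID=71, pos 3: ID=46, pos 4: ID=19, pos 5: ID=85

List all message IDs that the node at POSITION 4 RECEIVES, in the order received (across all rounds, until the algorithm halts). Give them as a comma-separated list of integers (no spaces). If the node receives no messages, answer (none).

Answer: 46,71,85

Derivation:
Round 1: pos1(id54) recv 24: drop; pos2(id71) recv 54: drop; pos3(id46) recv 71: fwd; pos4(id19) recv 46: fwd; pos5(id85) recv 19: drop; pos0(id24) recv 85: fwd
Round 2: pos4(id19) recv 71: fwd; pos5(id85) recv 46: drop; pos1(id54) recv 85: fwd
Round 3: pos5(id85) recv 71: drop; pos2(id71) recv 85: fwd
Round 4: pos3(id46) recv 85: fwd
Round 5: pos4(id19) recv 85: fwd
Round 6: pos5(id85) recv 85: ELECTED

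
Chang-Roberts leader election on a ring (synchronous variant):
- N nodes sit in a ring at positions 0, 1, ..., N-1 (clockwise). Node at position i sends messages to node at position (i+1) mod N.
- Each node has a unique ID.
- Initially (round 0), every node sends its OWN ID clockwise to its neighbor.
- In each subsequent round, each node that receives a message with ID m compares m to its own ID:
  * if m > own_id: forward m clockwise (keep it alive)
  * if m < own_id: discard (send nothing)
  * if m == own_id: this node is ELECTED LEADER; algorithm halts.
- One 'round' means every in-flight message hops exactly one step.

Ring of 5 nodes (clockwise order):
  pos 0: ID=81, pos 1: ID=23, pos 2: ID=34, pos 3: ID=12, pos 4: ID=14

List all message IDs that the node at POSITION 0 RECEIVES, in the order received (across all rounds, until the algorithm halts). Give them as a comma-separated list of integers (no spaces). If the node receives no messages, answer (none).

Answer: 14,34,81

Derivation:
Round 1: pos1(id23) recv 81: fwd; pos2(id34) recv 23: drop; pos3(id12) recv 34: fwd; pos4(id14) recv 12: drop; pos0(id81) recv 14: drop
Round 2: pos2(id34) recv 81: fwd; pos4(id14) recv 34: fwd
Round 3: pos3(id12) recv 81: fwd; pos0(id81) recv 34: drop
Round 4: pos4(id14) recv 81: fwd
Round 5: pos0(id81) recv 81: ELECTED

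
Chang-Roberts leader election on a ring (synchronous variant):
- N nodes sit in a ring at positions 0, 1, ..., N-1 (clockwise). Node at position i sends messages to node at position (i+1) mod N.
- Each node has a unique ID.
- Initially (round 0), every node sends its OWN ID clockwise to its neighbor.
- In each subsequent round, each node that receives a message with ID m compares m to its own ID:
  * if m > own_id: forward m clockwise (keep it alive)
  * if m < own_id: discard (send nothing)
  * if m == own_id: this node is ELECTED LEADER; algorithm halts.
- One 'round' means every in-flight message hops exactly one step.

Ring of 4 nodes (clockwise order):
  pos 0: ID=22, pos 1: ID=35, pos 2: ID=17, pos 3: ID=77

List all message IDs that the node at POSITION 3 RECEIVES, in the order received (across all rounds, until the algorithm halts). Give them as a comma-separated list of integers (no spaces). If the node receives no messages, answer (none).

Answer: 17,35,77

Derivation:
Round 1: pos1(id35) recv 22: drop; pos2(id17) recv 35: fwd; pos3(id77) recv 17: drop; pos0(id22) recv 77: fwd
Round 2: pos3(id77) recv 35: drop; pos1(id35) recv 77: fwd
Round 3: pos2(id17) recv 77: fwd
Round 4: pos3(id77) recv 77: ELECTED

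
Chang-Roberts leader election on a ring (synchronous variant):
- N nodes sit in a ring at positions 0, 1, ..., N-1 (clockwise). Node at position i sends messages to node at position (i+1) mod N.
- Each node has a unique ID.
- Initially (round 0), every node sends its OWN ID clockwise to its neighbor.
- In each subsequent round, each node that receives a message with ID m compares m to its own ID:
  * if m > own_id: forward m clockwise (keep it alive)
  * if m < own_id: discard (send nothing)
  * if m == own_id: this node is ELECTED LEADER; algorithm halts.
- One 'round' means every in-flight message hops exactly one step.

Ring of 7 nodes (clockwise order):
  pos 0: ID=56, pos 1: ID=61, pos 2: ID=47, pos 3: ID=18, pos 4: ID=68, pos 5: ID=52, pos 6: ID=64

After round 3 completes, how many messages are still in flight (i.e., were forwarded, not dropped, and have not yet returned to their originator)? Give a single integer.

Round 1: pos1(id61) recv 56: drop; pos2(id47) recv 61: fwd; pos3(id18) recv 47: fwd; pos4(id68) recv 18: drop; pos5(id52) recv 68: fwd; pos6(id64) recv 52: drop; pos0(id56) recv 64: fwd
Round 2: pos3(id18) recv 61: fwd; pos4(id68) recv 47: drop; pos6(id64) recv 68: fwd; pos1(id61) recv 64: fwd
Round 3: pos4(id68) recv 61: drop; pos0(id56) recv 68: fwd; pos2(id47) recv 64: fwd
After round 3: 2 messages still in flight

Answer: 2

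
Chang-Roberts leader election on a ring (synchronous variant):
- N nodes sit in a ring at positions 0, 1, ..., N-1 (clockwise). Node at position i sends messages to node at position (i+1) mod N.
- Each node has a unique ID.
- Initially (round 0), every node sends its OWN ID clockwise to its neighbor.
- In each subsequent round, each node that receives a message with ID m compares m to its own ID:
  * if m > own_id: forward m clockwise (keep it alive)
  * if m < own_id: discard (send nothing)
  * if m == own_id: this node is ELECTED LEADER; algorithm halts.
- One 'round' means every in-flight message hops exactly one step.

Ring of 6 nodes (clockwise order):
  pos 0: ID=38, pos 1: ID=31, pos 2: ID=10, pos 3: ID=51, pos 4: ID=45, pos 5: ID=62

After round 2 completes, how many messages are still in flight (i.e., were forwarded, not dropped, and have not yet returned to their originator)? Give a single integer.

Answer: 2

Derivation:
Round 1: pos1(id31) recv 38: fwd; pos2(id10) recv 31: fwd; pos3(id51) recv 10: drop; pos4(id45) recv 51: fwd; pos5(id62) recv 45: drop; pos0(id38) recv 62: fwd
Round 2: pos2(id10) recv 38: fwd; pos3(id51) recv 31: drop; pos5(id62) recv 51: drop; pos1(id31) recv 62: fwd
After round 2: 2 messages still in flight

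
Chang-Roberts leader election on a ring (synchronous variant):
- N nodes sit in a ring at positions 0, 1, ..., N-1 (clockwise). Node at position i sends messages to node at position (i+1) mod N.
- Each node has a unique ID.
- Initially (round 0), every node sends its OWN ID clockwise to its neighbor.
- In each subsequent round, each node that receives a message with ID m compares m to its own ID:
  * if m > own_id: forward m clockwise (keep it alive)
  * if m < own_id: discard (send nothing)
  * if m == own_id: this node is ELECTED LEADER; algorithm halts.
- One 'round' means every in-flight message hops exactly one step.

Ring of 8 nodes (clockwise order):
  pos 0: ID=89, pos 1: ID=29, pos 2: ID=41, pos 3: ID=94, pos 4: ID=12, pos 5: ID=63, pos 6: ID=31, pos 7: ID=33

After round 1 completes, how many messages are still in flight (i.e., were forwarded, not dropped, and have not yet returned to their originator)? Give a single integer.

Round 1: pos1(id29) recv 89: fwd; pos2(id41) recv 29: drop; pos3(id94) recv 41: drop; pos4(id12) recv 94: fwd; pos5(id63) recv 12: drop; pos6(id31) recv 63: fwd; pos7(id33) recv 31: drop; pos0(id89) recv 33: drop
After round 1: 3 messages still in flight

Answer: 3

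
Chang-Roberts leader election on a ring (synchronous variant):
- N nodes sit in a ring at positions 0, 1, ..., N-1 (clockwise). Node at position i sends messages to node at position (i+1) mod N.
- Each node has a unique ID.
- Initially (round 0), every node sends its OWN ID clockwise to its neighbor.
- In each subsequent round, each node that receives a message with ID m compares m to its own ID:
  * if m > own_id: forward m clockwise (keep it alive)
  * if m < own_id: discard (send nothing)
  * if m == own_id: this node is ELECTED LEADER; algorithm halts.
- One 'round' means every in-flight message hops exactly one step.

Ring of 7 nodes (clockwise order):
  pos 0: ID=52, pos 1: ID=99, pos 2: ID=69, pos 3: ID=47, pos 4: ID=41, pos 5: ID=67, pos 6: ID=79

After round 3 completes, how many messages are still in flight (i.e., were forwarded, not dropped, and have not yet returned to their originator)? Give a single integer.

Answer: 2

Derivation:
Round 1: pos1(id99) recv 52: drop; pos2(id69) recv 99: fwd; pos3(id47) recv 69: fwd; pos4(id41) recv 47: fwd; pos5(id67) recv 41: drop; pos6(id79) recv 67: drop; pos0(id52) recv 79: fwd
Round 2: pos3(id47) recv 99: fwd; pos4(id41) recv 69: fwd; pos5(id67) recv 47: drop; pos1(id99) recv 79: drop
Round 3: pos4(id41) recv 99: fwd; pos5(id67) recv 69: fwd
After round 3: 2 messages still in flight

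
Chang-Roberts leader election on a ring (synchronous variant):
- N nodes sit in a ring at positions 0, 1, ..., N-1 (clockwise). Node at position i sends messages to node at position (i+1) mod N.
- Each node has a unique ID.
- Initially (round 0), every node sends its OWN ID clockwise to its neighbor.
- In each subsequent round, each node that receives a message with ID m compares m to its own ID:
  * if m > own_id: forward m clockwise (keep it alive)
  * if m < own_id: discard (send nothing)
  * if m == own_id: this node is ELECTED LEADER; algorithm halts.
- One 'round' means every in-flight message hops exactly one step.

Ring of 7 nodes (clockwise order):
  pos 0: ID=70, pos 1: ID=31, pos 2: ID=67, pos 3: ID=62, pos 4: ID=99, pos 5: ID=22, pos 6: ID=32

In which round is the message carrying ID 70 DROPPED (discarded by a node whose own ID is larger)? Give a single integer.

Answer: 4

Derivation:
Round 1: pos1(id31) recv 70: fwd; pos2(id67) recv 31: drop; pos3(id62) recv 67: fwd; pos4(id99) recv 62: drop; pos5(id22) recv 99: fwd; pos6(id32) recv 22: drop; pos0(id70) recv 32: drop
Round 2: pos2(id67) recv 70: fwd; pos4(id99) recv 67: drop; pos6(id32) recv 99: fwd
Round 3: pos3(id62) recv 70: fwd; pos0(id70) recv 99: fwd
Round 4: pos4(id99) recv 70: drop; pos1(id31) recv 99: fwd
Round 5: pos2(id67) recv 99: fwd
Round 6: pos3(id62) recv 99: fwd
Round 7: pos4(id99) recv 99: ELECTED
Message ID 70 originates at pos 0; dropped at pos 4 in round 4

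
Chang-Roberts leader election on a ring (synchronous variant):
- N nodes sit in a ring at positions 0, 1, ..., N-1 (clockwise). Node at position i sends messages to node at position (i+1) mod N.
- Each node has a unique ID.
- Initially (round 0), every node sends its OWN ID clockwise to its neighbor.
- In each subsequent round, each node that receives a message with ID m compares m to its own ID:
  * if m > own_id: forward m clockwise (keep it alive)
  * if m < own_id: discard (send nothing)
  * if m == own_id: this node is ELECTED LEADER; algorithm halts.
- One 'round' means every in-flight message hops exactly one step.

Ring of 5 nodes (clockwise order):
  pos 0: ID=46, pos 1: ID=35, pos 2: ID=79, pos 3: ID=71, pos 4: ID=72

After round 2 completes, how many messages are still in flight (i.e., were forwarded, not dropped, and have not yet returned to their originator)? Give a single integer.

Answer: 2

Derivation:
Round 1: pos1(id35) recv 46: fwd; pos2(id79) recv 35: drop; pos3(id71) recv 79: fwd; pos4(id72) recv 71: drop; pos0(id46) recv 72: fwd
Round 2: pos2(id79) recv 46: drop; pos4(id72) recv 79: fwd; pos1(id35) recv 72: fwd
After round 2: 2 messages still in flight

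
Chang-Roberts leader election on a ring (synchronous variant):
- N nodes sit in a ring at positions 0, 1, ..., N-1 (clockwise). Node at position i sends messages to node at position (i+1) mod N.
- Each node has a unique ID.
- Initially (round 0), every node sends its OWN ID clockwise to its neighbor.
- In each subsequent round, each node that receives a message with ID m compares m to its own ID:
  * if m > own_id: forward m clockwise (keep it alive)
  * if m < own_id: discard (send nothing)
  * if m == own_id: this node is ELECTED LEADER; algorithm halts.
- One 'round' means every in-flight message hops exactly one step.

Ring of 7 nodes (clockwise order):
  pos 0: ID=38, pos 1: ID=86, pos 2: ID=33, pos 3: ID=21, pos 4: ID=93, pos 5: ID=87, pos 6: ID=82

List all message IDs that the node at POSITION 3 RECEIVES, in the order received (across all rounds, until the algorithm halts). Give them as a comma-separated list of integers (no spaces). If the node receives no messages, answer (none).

Answer: 33,86,87,93

Derivation:
Round 1: pos1(id86) recv 38: drop; pos2(id33) recv 86: fwd; pos3(id21) recv 33: fwd; pos4(id93) recv 21: drop; pos5(id87) recv 93: fwd; pos6(id82) recv 87: fwd; pos0(id38) recv 82: fwd
Round 2: pos3(id21) recv 86: fwd; pos4(id93) recv 33: drop; pos6(id82) recv 93: fwd; pos0(id38) recv 87: fwd; pos1(id86) recv 82: drop
Round 3: pos4(id93) recv 86: drop; pos0(id38) recv 93: fwd; pos1(id86) recv 87: fwd
Round 4: pos1(id86) recv 93: fwd; pos2(id33) recv 87: fwd
Round 5: pos2(id33) recv 93: fwd; pos3(id21) recv 87: fwd
Round 6: pos3(id21) recv 93: fwd; pos4(id93) recv 87: drop
Round 7: pos4(id93) recv 93: ELECTED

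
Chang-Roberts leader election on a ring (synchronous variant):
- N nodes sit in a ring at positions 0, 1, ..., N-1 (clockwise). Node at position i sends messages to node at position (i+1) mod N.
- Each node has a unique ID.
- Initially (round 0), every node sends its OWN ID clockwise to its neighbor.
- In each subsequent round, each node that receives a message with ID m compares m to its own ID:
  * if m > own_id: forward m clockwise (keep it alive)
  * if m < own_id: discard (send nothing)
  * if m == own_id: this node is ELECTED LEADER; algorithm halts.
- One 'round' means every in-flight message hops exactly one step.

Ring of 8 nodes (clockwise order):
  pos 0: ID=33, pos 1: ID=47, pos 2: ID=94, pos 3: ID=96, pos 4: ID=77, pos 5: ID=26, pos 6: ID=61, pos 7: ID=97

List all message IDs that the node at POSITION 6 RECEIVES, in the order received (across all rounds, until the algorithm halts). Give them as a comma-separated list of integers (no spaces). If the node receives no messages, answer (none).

Answer: 26,77,96,97

Derivation:
Round 1: pos1(id47) recv 33: drop; pos2(id94) recv 47: drop; pos3(id96) recv 94: drop; pos4(id77) recv 96: fwd; pos5(id26) recv 77: fwd; pos6(id61) recv 26: drop; pos7(id97) recv 61: drop; pos0(id33) recv 97: fwd
Round 2: pos5(id26) recv 96: fwd; pos6(id61) recv 77: fwd; pos1(id47) recv 97: fwd
Round 3: pos6(id61) recv 96: fwd; pos7(id97) recv 77: drop; pos2(id94) recv 97: fwd
Round 4: pos7(id97) recv 96: drop; pos3(id96) recv 97: fwd
Round 5: pos4(id77) recv 97: fwd
Round 6: pos5(id26) recv 97: fwd
Round 7: pos6(id61) recv 97: fwd
Round 8: pos7(id97) recv 97: ELECTED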